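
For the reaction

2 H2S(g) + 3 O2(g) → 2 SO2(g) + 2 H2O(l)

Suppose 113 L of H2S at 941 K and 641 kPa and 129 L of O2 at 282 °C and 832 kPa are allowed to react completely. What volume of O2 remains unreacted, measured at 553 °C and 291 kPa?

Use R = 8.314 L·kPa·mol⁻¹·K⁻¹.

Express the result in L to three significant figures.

n(H2S) = PV/RT = (641 × 113) / (8.314 × 941) = 9.258 mol
n(O2) = PV/RT = (832 × 129) / (8.314 × 555.15) = 23.25 mol
For 9.258 mol H2S, stoichiometry requires (3/2) × 9.258 = 13.89 mol O2; 23.25 mol is available, so H2S is limiting.
n(O2) consumed = (3/2) × 9.258 = 13.89 mol; remaining = 23.25 − 13.89 = 9.360 mol
V(O2) = nRT/P = 9.360 × 8.314 × 826.15 / 291 = 220.9 L

221 L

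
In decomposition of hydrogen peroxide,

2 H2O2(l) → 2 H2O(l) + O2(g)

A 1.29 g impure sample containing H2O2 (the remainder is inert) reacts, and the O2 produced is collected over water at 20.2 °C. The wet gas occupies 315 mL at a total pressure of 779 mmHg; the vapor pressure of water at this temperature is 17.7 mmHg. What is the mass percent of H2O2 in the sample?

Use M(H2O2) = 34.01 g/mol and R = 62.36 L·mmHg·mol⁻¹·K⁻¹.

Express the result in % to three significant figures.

69.1 %

P(O2) = 779 − 17.7 = 761.3 mmHg
n(O2) = PV/RT = (761.3 × 0.3150) / (62.36 × 293.35) = 0.01311 mol
n(H2O2) = (2/1) × 0.01311 = 0.02622 mol
m(H2O2) = 0.02622 × 34.01 = 0.8917 g
%H2O2 = 0.8917 / 1.29 × 100 = 69.12%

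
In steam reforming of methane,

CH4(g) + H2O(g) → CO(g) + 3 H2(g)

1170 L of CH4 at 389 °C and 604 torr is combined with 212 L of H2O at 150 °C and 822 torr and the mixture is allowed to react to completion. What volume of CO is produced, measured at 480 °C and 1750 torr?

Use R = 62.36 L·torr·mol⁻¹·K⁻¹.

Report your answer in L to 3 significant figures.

177 L

n(CH4) = PV/RT = (604 × 1170) / (62.36 × 662.15) = 17.11 mol
n(H2O) = PV/RT = (822 × 212) / (62.36 × 423.15) = 6.604 mol
For 17.11 mol CH4, stoichiometry requires (1/1) × 17.11 = 17.11 mol H2O; 6.604 mol is available, so H2O is limiting.
n(CO) = (1/1) × 6.604 = 6.604 mol
V(CO) = nRT/P = 6.604 × 62.36 × 753.15 / 1750 = 177.2 L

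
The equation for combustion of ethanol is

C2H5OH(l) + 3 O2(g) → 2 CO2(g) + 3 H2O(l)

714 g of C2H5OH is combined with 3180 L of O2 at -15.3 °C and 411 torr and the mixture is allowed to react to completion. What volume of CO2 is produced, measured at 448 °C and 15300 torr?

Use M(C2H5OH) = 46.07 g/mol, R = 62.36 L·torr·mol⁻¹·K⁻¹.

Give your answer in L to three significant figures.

91.1 L

n(C2H5OH) = 714 / 46.07 = 15.50 mol
n(O2) = PV/RT = (411 × 3180) / (62.36 × 257.85) = 81.28 mol
For 15.50 mol C2H5OH, stoichiometry requires (3/1) × 15.50 = 46.50 mol O2; 81.28 mol is available, so C2H5OH is limiting.
n(CO2) = (2/1) × 15.50 = 31.00 mol
V(CO2) = nRT/P = 31.00 × 62.36 × 721.15 / 15300 = 91.12 L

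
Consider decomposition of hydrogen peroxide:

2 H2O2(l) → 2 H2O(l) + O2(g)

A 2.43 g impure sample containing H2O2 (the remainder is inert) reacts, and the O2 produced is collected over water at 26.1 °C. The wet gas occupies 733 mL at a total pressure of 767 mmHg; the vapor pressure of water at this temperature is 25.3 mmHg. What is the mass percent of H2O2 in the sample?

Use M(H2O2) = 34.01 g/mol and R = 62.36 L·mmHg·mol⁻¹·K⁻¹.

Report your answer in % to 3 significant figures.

81.5 %

P(O2) = 767 − 25.3 = 741.7 mmHg
n(O2) = PV/RT = (741.7 × 0.7330) / (62.36 × 299.25) = 0.02913 mol
n(H2O2) = (2/1) × 0.02913 = 0.05826 mol
m(H2O2) = 0.05826 × 34.01 = 1.981 g
%H2O2 = 1.981 / 2.43 × 100 = 81.52%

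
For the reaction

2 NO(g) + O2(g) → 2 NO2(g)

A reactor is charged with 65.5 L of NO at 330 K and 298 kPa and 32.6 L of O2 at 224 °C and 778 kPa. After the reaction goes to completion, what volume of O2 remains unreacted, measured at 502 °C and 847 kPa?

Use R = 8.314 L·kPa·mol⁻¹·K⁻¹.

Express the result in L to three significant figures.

19.6 L

n(NO) = PV/RT = (298 × 65.5) / (8.314 × 330) = 7.114 mol
n(O2) = PV/RT = (778 × 32.6) / (8.314 × 497.15) = 6.136 mol
For 7.114 mol NO, stoichiometry requires (1/2) × 7.114 = 3.557 mol O2; 6.136 mol is available, so NO is limiting.
n(O2) consumed = (1/2) × 7.114 = 3.557 mol; remaining = 6.136 − 3.557 = 2.579 mol
V(O2) = nRT/P = 2.579 × 8.314 × 775.15 / 847 = 19.62 L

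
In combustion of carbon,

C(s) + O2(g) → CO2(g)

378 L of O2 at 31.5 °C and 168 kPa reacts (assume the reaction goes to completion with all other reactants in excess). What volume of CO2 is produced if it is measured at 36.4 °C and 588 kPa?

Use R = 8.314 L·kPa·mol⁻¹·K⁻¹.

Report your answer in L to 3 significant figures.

n(O2) = PV/RT = (168 × 378) / (8.314 × 304.65) = 25.07 mol
n(CO2) = (1/1) × 25.07 = 25.07 mol
V = nRT/P = 25.07 × 8.314 × 309.55 / 588 = 109.7 L

110 L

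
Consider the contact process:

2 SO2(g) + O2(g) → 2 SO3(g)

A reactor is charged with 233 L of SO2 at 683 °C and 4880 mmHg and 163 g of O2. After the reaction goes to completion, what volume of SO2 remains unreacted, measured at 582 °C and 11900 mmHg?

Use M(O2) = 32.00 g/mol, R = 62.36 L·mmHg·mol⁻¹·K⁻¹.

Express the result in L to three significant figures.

n(SO2) = PV/RT = (4880 × 233) / (62.36 × 956.15) = 19.07 mol
n(O2) = 163 / 32.00 = 5.094 mol
For 19.07 mol SO2, stoichiometry requires (1/2) × 19.07 = 9.535 mol O2; 5.094 mol is available, so O2 is limiting.
n(SO2) consumed = (2/1) × 5.094 = 10.19 mol; remaining = 19.07 − 10.19 = 8.880 mol
V(SO2) = nRT/P = 8.880 × 62.36 × 855.15 / 11900 = 39.79 L

39.8 L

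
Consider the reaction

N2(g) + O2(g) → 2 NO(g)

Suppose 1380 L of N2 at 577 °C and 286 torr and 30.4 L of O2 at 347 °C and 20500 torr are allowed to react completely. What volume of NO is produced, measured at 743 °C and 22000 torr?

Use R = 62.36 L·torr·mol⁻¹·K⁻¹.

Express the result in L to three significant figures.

n(N2) = PV/RT = (286 × 1380) / (62.36 × 850.15) = 7.445 mol
n(O2) = PV/RT = (20500 × 30.4) / (62.36 × 620.15) = 16.11 mol
For 7.445 mol N2, stoichiometry requires (1/1) × 7.445 = 7.445 mol O2; 16.11 mol is available, so N2 is limiting.
n(NO) = (2/1) × 7.445 = 14.89 mol
V(NO) = nRT/P = 14.89 × 62.36 × 1016.15 / 22000 = 42.89 L

42.9 L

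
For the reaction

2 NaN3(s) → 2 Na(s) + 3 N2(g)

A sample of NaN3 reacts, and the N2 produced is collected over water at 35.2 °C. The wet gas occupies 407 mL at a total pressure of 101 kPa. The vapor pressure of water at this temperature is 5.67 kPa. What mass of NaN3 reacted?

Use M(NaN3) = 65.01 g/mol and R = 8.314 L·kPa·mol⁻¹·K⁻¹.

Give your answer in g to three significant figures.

P(N2) = 101 − 5.67 = 95.33 kPa
n(N2) = PV/RT = (95.33 × 0.4070) / (8.314 × 308.35) = 0.01513 mol
n(NaN3) = (2/3) × 0.01513 = 0.01009 mol
m(NaN3) = 0.01009 × 65.01 = 0.6560 g

0.656 g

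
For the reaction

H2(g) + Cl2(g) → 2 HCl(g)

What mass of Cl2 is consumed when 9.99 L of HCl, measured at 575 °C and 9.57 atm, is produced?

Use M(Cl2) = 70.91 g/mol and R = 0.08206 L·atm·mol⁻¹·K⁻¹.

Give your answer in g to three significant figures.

48.7 g

n(HCl) = PV/RT = (9.57 × 9.99) / (0.08206 × 848.15) = 1.374 mol
n(Cl2) = (1/2) × 1.374 = 0.6870 mol
m(Cl2) = 0.6870 × 70.91 = 48.72 g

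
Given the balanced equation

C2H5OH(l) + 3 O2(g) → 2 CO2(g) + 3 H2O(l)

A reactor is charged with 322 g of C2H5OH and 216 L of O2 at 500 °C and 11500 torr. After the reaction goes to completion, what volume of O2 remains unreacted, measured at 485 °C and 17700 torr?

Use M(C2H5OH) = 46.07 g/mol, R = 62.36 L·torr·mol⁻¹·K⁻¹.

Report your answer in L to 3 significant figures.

n(C2H5OH) = 322 / 46.07 = 6.989 mol
n(O2) = PV/RT = (11500 × 216) / (62.36 × 773.15) = 51.52 mol
For 6.989 mol C2H5OH, stoichiometry requires (3/1) × 6.989 = 20.97 mol O2; 51.52 mol is available, so C2H5OH is limiting.
n(O2) consumed = (3/1) × 6.989 = 20.97 mol; remaining = 51.52 − 20.97 = 30.55 mol
V(O2) = nRT/P = 30.55 × 62.36 × 758.15 / 17700 = 81.60 L

81.6 L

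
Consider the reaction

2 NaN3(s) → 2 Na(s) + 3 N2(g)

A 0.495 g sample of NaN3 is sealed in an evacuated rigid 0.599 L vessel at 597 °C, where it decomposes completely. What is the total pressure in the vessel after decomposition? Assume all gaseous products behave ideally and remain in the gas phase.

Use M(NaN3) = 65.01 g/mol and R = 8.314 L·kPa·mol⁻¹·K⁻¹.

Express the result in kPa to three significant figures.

138 kPa

n(NaN3) = 0.495 / 65.01 = 0.007614 mol
n(gas produced) = (3/2) × 0.007614 = 0.01142 mol
P = nRT/V = 0.01142 × 8.314 × 870.15 / 0.599 = 137.9 kPa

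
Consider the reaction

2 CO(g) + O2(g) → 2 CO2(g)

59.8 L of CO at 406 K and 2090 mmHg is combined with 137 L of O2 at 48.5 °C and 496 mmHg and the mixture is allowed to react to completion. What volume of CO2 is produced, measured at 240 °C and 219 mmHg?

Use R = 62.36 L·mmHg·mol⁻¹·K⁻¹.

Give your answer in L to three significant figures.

721 L

n(CO) = PV/RT = (2090 × 59.8) / (62.36 × 406) = 4.936 mol
n(O2) = PV/RT = (496 × 137) / (62.36 × 321.65) = 3.388 mol
For 4.936 mol CO, stoichiometry requires (1/2) × 4.936 = 2.468 mol O2; 3.388 mol is available, so CO is limiting.
n(CO2) = (2/2) × 4.936 = 4.936 mol
V(CO2) = nRT/P = 4.936 × 62.36 × 513.15 / 219 = 721.2 L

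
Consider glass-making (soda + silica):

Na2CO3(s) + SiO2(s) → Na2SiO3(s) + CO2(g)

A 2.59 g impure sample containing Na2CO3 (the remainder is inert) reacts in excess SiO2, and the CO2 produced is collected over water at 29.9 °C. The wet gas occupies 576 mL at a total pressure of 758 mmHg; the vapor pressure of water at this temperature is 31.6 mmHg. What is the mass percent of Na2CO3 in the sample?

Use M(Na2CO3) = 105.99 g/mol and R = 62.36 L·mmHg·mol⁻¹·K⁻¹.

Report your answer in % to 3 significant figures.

P(CO2) = 758 − 31.6 = 726.4 mmHg
n(CO2) = PV/RT = (726.4 × 0.5760) / (62.36 × 303.05) = 0.02214 mol
n(Na2CO3) = (1/1) × 0.02214 = 0.02214 mol
m(Na2CO3) = 0.02214 × 105.99 = 2.347 g
%Na2CO3 = 2.347 / 2.59 × 100 = 90.62%

90.6 %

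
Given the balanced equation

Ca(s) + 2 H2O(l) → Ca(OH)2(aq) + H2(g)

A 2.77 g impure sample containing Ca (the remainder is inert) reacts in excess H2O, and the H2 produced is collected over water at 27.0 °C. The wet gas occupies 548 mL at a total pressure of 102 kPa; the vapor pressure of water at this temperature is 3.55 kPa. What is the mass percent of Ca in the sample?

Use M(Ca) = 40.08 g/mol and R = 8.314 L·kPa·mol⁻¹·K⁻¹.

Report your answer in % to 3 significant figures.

31.3 %

P(H2) = 102 − 3.55 = 98.45 kPa
n(H2) = PV/RT = (98.45 × 0.5480) / (8.314 × 300.15) = 0.02162 mol
n(Ca) = (1/1) × 0.02162 = 0.02162 mol
m(Ca) = 0.02162 × 40.08 = 0.8665 g
%Ca = 0.8665 / 2.77 × 100 = 31.28%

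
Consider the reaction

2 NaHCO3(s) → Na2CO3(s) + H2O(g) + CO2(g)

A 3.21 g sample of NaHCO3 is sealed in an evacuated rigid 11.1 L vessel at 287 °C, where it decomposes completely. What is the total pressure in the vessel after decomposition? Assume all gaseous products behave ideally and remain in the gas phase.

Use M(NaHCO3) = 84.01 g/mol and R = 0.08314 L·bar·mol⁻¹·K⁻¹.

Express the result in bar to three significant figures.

0.160 bar

n(NaHCO3) = 3.21 / 84.01 = 0.03821 mol
n(gas produced) = (2/2) × 0.03821 = 0.03821 mol
P = nRT/V = 0.03821 × 0.08314 × 560.15 / 11.1 = 0.1603 bar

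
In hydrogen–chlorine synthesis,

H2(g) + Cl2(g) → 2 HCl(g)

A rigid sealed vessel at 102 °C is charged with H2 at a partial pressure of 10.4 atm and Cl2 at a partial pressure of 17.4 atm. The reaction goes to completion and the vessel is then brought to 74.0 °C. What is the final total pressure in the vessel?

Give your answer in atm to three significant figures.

25.7 atm

With V and T fixed, P_i ∝ n_i, so the mole ratios apply directly to partial pressures at 102 °C.
P(Cl2) required for 10.4 atm of H2 = (1/1) × 10.4 = 10.40 atm; available 17.4 atm, so H2 is limiting.
P(Cl2) remaining = 17.4 − (1/1) × 10.4 = 7.000 atm
P(gaseous products) = (2)/1 × 10.4 = 20.80 atm
P_total at 102 °C = 7.000 + 20.80 = 27.80 atm
Scaling to 74.0 °C: P = 27.80 × 347.15/375.15 = 25.73 atm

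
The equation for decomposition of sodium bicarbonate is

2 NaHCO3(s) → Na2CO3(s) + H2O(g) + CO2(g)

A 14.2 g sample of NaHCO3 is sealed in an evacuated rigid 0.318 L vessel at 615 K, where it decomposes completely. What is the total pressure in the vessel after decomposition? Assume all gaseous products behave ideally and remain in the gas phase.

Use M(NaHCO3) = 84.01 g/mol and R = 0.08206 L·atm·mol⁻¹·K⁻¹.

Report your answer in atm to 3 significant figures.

26.8 atm

n(NaHCO3) = 14.2 / 84.01 = 0.1690 mol
n(gas produced) = (2/2) × 0.1690 = 0.1690 mol
P = nRT/V = 0.1690 × 0.08206 × 615 / 0.318 = 26.82 atm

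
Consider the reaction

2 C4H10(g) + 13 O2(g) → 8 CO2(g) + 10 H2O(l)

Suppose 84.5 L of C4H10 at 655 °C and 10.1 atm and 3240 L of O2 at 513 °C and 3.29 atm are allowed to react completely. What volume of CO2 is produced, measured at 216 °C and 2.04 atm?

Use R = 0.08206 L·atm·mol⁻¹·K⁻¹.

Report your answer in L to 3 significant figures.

882 L

n(C4H10) = PV/RT = (10.1 × 84.5) / (0.08206 × 928.15) = 11.21 mol
n(O2) = PV/RT = (3.29 × 3240) / (0.08206 × 786.15) = 165.2 mol
For 11.21 mol C4H10, stoichiometry requires (13/2) × 11.21 = 72.87 mol O2; 165.2 mol is available, so C4H10 is limiting.
n(CO2) = (8/2) × 11.21 = 44.84 mol
V(CO2) = nRT/P = 44.84 × 0.08206 × 489.15 / 2.04 = 882.3 L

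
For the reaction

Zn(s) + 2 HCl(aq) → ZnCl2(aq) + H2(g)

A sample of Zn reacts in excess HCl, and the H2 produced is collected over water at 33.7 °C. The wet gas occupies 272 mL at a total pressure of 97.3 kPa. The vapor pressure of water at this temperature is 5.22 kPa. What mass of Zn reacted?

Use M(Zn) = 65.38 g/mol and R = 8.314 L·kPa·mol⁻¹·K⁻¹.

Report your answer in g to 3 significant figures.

P(H2) = 97.3 − 5.22 = 92.08 kPa
n(H2) = PV/RT = (92.08 × 0.2720) / (8.314 × 306.85) = 0.009817 mol
n(Zn) = (1/1) × 0.009817 = 0.009817 mol
m(Zn) = 0.009817 × 65.38 = 0.6418 g

0.642 g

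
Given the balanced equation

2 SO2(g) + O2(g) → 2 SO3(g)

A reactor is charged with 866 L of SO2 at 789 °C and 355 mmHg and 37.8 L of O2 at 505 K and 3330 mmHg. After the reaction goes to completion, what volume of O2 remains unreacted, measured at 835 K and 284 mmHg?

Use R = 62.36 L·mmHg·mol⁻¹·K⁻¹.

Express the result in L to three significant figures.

307 L

n(SO2) = PV/RT = (355 × 866) / (62.36 × 1062.15) = 4.641 mol
n(O2) = PV/RT = (3330 × 37.8) / (62.36 × 505) = 3.997 mol
For 4.641 mol SO2, stoichiometry requires (1/2) × 4.641 = 2.321 mol O2; 3.997 mol is available, so SO2 is limiting.
n(O2) consumed = (1/2) × 4.641 = 2.321 mol; remaining = 3.997 − 2.321 = 1.676 mol
V(O2) = nRT/P = 1.676 × 62.36 × 835 / 284 = 307.3 L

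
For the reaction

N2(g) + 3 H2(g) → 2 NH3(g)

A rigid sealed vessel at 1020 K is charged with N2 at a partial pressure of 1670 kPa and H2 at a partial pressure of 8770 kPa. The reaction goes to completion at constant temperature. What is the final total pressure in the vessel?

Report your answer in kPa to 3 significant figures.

7100 kPa

Because the vessel is rigid and T is held at 1020 K, work the stoichiometry in partial pressures (P_i = n_iRT/V).
P(H2) required for 1670 kPa of N2 = (3/1) × 1670 = 5010 kPa; available 8770 kPa, so N2 is limiting.
P(H2) remaining = 8770 − (3/1) × 1670 = 3760 kPa
P(gaseous products) = (2)/1 × 1670 = 3340 kPa
P_total at 1020 K = 3760 + 3340 = 7100 kPa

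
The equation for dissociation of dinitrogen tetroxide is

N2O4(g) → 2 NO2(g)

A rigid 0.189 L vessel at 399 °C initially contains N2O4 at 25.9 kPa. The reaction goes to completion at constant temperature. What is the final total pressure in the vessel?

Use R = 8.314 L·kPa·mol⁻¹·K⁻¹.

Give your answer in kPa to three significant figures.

51.8 kPa

At constant T and V, P ∝ n(gas): 1 mol gas → 2 mol gas.
P_final = (2/1) × 25.9 = 51.80 kPa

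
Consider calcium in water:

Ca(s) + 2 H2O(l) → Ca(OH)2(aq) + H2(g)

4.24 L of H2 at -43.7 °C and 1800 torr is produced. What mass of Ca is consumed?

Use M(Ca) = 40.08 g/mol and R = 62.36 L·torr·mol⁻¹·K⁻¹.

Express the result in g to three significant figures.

21.4 g

n(H2) = PV/RT = (1800 × 4.24) / (62.36 × 229.45) = 0.5334 mol
n(Ca) = (1/1) × 0.5334 = 0.5334 mol
m(Ca) = 0.5334 × 40.08 = 21.38 g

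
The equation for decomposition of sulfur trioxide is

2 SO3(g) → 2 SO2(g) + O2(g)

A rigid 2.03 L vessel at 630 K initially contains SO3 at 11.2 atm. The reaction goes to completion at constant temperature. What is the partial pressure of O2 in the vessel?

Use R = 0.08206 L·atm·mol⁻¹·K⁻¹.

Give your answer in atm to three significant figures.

5.60 atm

n(SO3)₀ = PV/RT = (11.2 × 2.03) / (0.08206 × 630) = 0.4398 mol
n(O2) = (1/2) × 0.4398 = 0.2199 mol
P(O2) = nRT/V = 0.2199 × 0.08206 × 630 / 2.03 = 5.600 atm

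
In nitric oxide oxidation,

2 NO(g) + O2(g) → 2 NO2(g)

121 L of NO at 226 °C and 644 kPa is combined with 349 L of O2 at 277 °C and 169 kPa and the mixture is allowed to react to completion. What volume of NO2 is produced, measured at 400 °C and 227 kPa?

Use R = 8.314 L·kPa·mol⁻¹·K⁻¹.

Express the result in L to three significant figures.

463 L

n(NO) = PV/RT = (644 × 121) / (8.314 × 499.15) = 18.78 mol
n(O2) = PV/RT = (169 × 349) / (8.314 × 550.15) = 12.89 mol
For 18.78 mol NO, stoichiometry requires (1/2) × 18.78 = 9.390 mol O2; 12.89 mol is available, so NO is limiting.
n(NO2) = (2/2) × 18.78 = 18.78 mol
V(NO2) = nRT/P = 18.78 × 8.314 × 673.15 / 227 = 463.0 L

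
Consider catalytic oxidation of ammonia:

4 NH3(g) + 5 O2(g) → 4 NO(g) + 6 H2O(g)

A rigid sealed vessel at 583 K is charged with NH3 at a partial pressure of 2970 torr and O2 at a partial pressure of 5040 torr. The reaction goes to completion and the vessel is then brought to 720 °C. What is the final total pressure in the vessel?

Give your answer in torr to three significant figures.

At constant V, partial pressures at 583 K are proportional to moles, so apply stoichiometry directly to pressures.
P(O2) required for 2970 torr of NH3 = (5/4) × 2970 = 3712 torr; available 5040 torr, so NH3 is limiting.
P(O2) remaining = 5040 − (5/4) × 2970 = 1328 torr
P(gaseous products) = (4+6)/4 × 2970 = 7425 torr
P_total at 583 K = 1328 + 7425 = 8753 torr
Scaling to 720 °C: P = 8753 × 993.15/583 = 14910 torr

14900 torr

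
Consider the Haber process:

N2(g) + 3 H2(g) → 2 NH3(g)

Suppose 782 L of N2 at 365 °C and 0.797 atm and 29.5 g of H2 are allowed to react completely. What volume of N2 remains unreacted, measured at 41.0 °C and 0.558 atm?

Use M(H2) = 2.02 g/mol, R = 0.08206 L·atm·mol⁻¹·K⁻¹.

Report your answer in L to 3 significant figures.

n(N2) = PV/RT = (0.797 × 782) / (0.08206 × 638.15) = 11.90 mol
n(H2) = 29.5 / 2.02 = 14.60 mol
For 11.90 mol N2, stoichiometry requires (3/1) × 11.90 = 35.70 mol H2; 14.60 mol is available, so H2 is limiting.
n(N2) consumed = (1/3) × 14.60 = 4.867 mol; remaining = 11.90 − 4.867 = 7.033 mol
V(N2) = nRT/P = 7.033 × 0.08206 × 314.15 / 0.558 = 324.9 L

325 L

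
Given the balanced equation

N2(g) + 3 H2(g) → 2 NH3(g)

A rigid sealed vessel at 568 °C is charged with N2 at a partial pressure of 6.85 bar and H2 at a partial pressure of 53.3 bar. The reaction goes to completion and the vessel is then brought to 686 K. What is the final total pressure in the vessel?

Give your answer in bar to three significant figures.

37.9 bar

Because the vessel is rigid and T is held at 568 °C, work the stoichiometry in partial pressures (P_i = n_iRT/V).
P(H2) required for 6.85 bar of N2 = (3/1) × 6.85 = 20.55 bar; available 53.3 bar, so N2 is limiting.
P(H2) remaining = 53.3 − (3/1) × 6.85 = 32.75 bar
P(gaseous products) = (2)/1 × 6.85 = 13.70 bar
P_total at 568 °C = 32.75 + 13.70 = 46.45 bar
Scaling to 686 K: P = 46.45 × 686/841.15 = 37.88 bar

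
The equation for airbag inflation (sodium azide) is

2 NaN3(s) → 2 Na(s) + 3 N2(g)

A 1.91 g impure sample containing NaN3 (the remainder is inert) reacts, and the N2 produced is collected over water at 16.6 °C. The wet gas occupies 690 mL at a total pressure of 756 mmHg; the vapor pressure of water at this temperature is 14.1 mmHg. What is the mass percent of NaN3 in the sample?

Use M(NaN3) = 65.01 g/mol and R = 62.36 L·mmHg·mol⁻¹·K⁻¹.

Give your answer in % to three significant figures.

64.3 %

P(N2) = 756 − 14.1 = 741.9 mmHg
n(N2) = PV/RT = (741.9 × 0.6900) / (62.36 × 289.75) = 0.02833 mol
n(NaN3) = (2/3) × 0.02833 = 0.01889 mol
m(NaN3) = 0.01889 × 65.01 = 1.228 g
%NaN3 = 1.228 / 1.91 × 100 = 64.29%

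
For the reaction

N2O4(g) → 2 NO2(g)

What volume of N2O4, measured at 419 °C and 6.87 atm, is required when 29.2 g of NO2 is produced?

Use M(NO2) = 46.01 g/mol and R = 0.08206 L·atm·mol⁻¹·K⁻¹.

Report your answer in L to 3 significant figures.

n(NO2) = 29.20 / 46.01 = 0.6346 mol
n(N2O4) = (1/2) × 0.6346 = 0.3173 mol
V = nRT/P = 0.3173 × 0.08206 × 692.15 / 6.87 = 2.623 L

2.62 L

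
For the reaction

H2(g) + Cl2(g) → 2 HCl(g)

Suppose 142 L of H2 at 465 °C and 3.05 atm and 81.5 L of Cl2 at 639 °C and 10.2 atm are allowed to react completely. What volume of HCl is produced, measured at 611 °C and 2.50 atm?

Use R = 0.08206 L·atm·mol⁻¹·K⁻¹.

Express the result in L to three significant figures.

n(H2) = PV/RT = (3.05 × 142) / (0.08206 × 738.15) = 7.150 mol
n(Cl2) = PV/RT = (10.2 × 81.5) / (0.08206 × 912.15) = 11.11 mol
For 7.150 mol H2, stoichiometry requires (1/1) × 7.150 = 7.150 mol Cl2; 11.11 mol is available, so H2 is limiting.
n(HCl) = (2/1) × 7.150 = 14.30 mol
V(HCl) = nRT/P = 14.30 × 0.08206 × 884.15 / 2.50 = 415.0 L

415 L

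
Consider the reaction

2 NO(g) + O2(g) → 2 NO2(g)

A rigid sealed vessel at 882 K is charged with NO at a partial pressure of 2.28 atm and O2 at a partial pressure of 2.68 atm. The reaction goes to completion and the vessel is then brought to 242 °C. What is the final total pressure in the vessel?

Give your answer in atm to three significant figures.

At constant V, partial pressures at 882 K are proportional to moles, so apply stoichiometry directly to pressures.
P(O2) required for 2.28 atm of NO = (1/2) × 2.28 = 1.140 atm; available 2.68 atm, so NO is limiting.
P(O2) remaining = 2.68 − (1/2) × 2.28 = 1.540 atm
P(gaseous products) = (2)/2 × 2.28 = 2.280 atm
P_total at 882 K = 1.540 + 2.280 = 3.820 atm
Scaling to 242 °C: P = 3.820 × 515.15/882 = 2.231 atm

2.23 atm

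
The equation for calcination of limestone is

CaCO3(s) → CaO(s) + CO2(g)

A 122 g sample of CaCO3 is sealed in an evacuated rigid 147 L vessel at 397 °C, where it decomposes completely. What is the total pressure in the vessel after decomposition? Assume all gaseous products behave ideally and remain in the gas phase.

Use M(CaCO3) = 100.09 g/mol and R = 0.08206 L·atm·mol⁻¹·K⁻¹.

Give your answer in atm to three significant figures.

n(CaCO3) = 122 / 100.09 = 1.219 mol
n(gas produced) = (1/1) × 1.219 = 1.219 mol
P = nRT/V = 1.219 × 0.08206 × 670.15 / 147 = 0.4560 atm

0.456 atm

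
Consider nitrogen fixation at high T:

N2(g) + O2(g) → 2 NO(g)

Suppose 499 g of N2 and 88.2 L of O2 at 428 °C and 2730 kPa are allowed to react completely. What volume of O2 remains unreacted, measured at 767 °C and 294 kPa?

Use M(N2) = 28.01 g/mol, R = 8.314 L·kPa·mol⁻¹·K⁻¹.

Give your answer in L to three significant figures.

691 L

n(N2) = 499 / 28.01 = 17.82 mol
n(O2) = PV/RT = (2730 × 88.2) / (8.314 × 701.15) = 41.31 mol
For 17.82 mol N2, stoichiometry requires (1/1) × 17.82 = 17.82 mol O2; 41.31 mol is available, so N2 is limiting.
n(O2) consumed = (1/1) × 17.82 = 17.82 mol; remaining = 41.31 − 17.82 = 23.49 mol
V(O2) = nRT/P = 23.49 × 8.314 × 1040.15 / 294 = 690.9 L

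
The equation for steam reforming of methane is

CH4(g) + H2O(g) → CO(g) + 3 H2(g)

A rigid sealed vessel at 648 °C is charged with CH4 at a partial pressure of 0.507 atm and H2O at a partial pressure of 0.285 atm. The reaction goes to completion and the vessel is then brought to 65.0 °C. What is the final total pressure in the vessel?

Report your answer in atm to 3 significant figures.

With V and T fixed, P_i ∝ n_i, so the mole ratios apply directly to partial pressures at 648 °C.
P(H2O) required for 0.507 atm of CH4 = (1/1) × 0.507 = 0.5070 atm; available 0.285 atm, so H2O is limiting.
P(CH4) remaining = 0.507 − (1/1) × 0.285 = 0.2220 atm
P(gaseous products) = (1+3)/1 × 0.285 = 1.140 atm
P_total at 648 °C = 0.2220 + 1.140 = 1.362 atm
Scaling to 65.0 °C: P = 1.362 × 338.15/921.15 = 0.5000 atm

0.500 atm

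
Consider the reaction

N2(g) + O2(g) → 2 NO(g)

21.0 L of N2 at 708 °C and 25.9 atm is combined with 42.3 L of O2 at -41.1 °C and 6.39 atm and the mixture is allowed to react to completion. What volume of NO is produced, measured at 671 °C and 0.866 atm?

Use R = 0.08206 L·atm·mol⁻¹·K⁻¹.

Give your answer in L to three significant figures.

1210 L

n(N2) = PV/RT = (25.9 × 21.0) / (0.08206 × 981.15) = 6.755 mol
n(O2) = PV/RT = (6.39 × 42.3) / (0.08206 × 232.05) = 14.19 mol
For 6.755 mol N2, stoichiometry requires (1/1) × 6.755 = 6.755 mol O2; 14.19 mol is available, so N2 is limiting.
n(NO) = (2/1) × 6.755 = 13.51 mol
V(NO) = nRT/P = 13.51 × 0.08206 × 944.15 / 0.866 = 1209 L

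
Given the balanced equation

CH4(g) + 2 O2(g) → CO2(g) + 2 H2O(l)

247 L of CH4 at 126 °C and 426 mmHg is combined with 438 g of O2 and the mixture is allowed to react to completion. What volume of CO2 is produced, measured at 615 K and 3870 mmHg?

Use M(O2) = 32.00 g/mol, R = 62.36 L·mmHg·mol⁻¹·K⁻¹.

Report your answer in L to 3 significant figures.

41.9 L

n(CH4) = PV/RT = (426 × 247) / (62.36 × 399.15) = 4.227 mol
n(O2) = 438 / 32.00 = 13.69 mol
For 4.227 mol CH4, stoichiometry requires (2/1) × 4.227 = 8.454 mol O2; 13.69 mol is available, so CH4 is limiting.
n(CO2) = (1/1) × 4.227 = 4.227 mol
V(CO2) = nRT/P = 4.227 × 62.36 × 615 / 3870 = 41.89 L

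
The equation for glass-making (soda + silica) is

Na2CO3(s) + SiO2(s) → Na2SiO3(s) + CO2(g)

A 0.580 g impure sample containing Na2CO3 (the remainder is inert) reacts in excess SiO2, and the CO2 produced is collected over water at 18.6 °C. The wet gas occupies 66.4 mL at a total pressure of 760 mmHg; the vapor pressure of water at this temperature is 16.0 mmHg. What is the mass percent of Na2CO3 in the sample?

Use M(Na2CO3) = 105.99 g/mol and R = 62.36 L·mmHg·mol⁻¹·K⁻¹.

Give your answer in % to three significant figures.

49.6 %

P(CO2) = 760 − 16.0 = 744.0 mmHg
n(CO2) = PV/RT = (744.0 × 0.06640) / (62.36 × 291.75) = 0.002715 mol
n(Na2CO3) = (1/1) × 0.002715 = 0.002715 mol
m(Na2CO3) = 0.002715 × 105.99 = 0.2878 g
%Na2CO3 = 0.2878 / 0.580 × 100 = 49.62%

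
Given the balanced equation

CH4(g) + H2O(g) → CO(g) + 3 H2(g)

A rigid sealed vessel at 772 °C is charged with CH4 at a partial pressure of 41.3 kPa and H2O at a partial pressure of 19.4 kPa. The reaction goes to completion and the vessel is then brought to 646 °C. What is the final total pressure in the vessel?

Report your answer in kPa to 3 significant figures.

87.5 kPa

At constant V, partial pressures at 772 °C are proportional to moles, so apply stoichiometry directly to pressures.
P(H2O) required for 41.3 kPa of CH4 = (1/1) × 41.3 = 41.30 kPa; available 19.4 kPa, so H2O is limiting.
P(CH4) remaining = 41.3 − (1/1) × 19.4 = 21.90 kPa
P(gaseous products) = (1+3)/1 × 19.4 = 77.60 kPa
P_total at 772 °C = 21.90 + 77.60 = 99.50 kPa
Scaling to 646 °C: P = 99.50 × 919.15/1045.15 = 87.50 kPa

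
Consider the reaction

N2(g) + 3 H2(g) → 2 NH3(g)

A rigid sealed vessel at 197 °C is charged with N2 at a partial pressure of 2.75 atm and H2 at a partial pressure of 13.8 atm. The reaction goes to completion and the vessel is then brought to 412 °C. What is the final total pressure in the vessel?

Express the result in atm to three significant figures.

With V and T fixed, P_i ∝ n_i, so the mole ratios apply directly to partial pressures at 197 °C.
P(H2) required for 2.75 atm of N2 = (3/1) × 2.75 = 8.250 atm; available 13.8 atm, so N2 is limiting.
P(H2) remaining = 13.8 − (3/1) × 2.75 = 5.550 atm
P(gaseous products) = (2)/1 × 2.75 = 5.500 atm
P_total at 197 °C = 5.550 + 5.500 = 11.05 atm
Scaling to 412 °C: P = 11.05 × 685.15/470.15 = 16.10 atm

16.1 atm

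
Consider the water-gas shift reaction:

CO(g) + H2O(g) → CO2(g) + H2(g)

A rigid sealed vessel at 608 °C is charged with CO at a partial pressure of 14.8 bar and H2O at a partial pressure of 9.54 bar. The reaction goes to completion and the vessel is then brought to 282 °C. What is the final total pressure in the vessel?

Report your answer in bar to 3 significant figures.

Because the vessel is rigid and T is held at 608 °C, work the stoichiometry in partial pressures (P_i = n_iRT/V).
P(H2O) required for 14.8 bar of CO = (1/1) × 14.8 = 14.80 bar; available 9.54 bar, so H2O is limiting.
P(CO) remaining = 14.8 − (1/1) × 9.54 = 5.260 bar
P(gaseous products) = (1+1)/1 × 9.54 = 19.08 bar
P_total at 608 °C = 5.260 + 19.08 = 24.34 bar
Scaling to 282 °C: P = 24.34 × 555.15/881.15 = 15.33 bar

15.3 bar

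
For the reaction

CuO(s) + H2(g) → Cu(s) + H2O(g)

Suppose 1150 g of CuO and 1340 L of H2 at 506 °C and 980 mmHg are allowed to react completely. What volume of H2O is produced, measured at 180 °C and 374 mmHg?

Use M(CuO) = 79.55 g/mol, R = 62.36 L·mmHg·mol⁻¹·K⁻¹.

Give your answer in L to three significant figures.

1090 L

n(CuO) = 1150 / 79.55 = 14.46 mol
n(H2) = PV/RT = (980 × 1340) / (62.36 × 779.15) = 27.03 mol
For 14.46 mol CuO, stoichiometry requires (1/1) × 14.46 = 14.46 mol H2; 27.03 mol is available, so CuO is limiting.
n(H2O) = (1/1) × 14.46 = 14.46 mol
V(H2O) = nRT/P = 14.46 × 62.36 × 453.15 / 374 = 1093 L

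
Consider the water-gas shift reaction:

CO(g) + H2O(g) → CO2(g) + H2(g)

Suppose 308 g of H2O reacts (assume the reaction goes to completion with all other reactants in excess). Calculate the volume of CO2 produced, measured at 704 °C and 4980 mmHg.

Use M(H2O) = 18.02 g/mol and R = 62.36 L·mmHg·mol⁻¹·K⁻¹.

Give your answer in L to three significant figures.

209 L

n(H2O) = 308.0 / 18.02 = 17.09 mol
n(CO2) = (1/1) × 17.09 = 17.09 mol
V = nRT/P = 17.09 × 62.36 × 977.15 / 4980 = 209.1 L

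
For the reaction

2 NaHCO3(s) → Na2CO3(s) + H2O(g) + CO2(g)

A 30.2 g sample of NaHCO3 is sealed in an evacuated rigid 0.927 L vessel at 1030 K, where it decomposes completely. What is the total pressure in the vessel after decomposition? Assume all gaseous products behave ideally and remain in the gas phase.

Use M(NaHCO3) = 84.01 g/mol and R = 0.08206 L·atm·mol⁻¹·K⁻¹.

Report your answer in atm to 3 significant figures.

32.8 atm

n(NaHCO3) = 30.2 / 84.01 = 0.3595 mol
n(gas produced) = (2/2) × 0.3595 = 0.3595 mol
P = nRT/V = 0.3595 × 0.08206 × 1030 / 0.927 = 32.78 atm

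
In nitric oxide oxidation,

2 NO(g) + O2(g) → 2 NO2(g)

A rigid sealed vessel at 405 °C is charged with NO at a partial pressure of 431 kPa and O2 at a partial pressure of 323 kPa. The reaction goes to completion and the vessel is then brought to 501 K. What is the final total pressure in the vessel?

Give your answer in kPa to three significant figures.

At constant V, partial pressures at 405 °C are proportional to moles, so apply stoichiometry directly to pressures.
P(O2) required for 431 kPa of NO = (1/2) × 431 = 215.5 kPa; available 323 kPa, so NO is limiting.
P(O2) remaining = 323 − (1/2) × 431 = 107.5 kPa
P(gaseous products) = (2)/2 × 431 = 431.0 kPa
P_total at 405 °C = 107.5 + 431.0 = 538.5 kPa
Scaling to 501 K: P = 538.5 × 501/678.15 = 397.8 kPa

398 kPa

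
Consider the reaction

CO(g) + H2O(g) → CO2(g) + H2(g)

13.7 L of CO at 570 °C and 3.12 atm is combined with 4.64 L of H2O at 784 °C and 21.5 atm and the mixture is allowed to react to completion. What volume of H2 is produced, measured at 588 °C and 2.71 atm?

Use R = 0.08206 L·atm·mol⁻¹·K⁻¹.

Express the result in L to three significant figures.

n(CO) = PV/RT = (3.12 × 13.7) / (0.08206 × 843.15) = 0.6178 mol
n(H2O) = PV/RT = (21.5 × 4.64) / (0.08206 × 1057.15) = 1.150 mol
For 0.6178 mol CO, stoichiometry requires (1/1) × 0.6178 = 0.6178 mol H2O; 1.150 mol is available, so CO is limiting.
n(H2) = (1/1) × 0.6178 = 0.6178 mol
V(H2) = nRT/P = 0.6178 × 0.08206 × 861.15 / 2.71 = 16.11 L

16.1 L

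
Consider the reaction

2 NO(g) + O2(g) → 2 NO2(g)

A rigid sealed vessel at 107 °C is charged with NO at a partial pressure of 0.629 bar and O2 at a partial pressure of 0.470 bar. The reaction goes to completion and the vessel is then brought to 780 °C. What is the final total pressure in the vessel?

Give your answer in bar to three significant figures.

2.17 bar

With V and T fixed, P_i ∝ n_i, so the mole ratios apply directly to partial pressures at 107 °C.
P(O2) required for 0.629 bar of NO = (1/2) × 0.629 = 0.3145 bar; available 0.470 bar, so NO is limiting.
P(O2) remaining = 0.470 − (1/2) × 0.629 = 0.1555 bar
P(gaseous products) = (2)/2 × 0.629 = 0.6290 bar
P_total at 107 °C = 0.1555 + 0.6290 = 0.7845 bar
Scaling to 780 °C: P = 0.7845 × 1053.15/380.15 = 2.173 bar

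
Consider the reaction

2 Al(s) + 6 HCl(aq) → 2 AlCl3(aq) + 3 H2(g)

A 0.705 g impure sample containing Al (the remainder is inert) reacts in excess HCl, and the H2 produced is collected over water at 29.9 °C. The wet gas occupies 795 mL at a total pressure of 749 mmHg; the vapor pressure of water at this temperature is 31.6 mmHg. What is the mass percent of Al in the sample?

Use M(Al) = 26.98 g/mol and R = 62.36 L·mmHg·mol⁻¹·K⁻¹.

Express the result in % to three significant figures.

P(H2) = 749 − 31.6 = 717.4 mmHg
n(H2) = PV/RT = (717.4 × 0.7950) / (62.36 × 303.05) = 0.03018 mol
n(Al) = (2/3) × 0.03018 = 0.02012 mol
m(Al) = 0.02012 × 26.98 = 0.5428 g
%Al = 0.5428 / 0.705 × 100 = 76.99%

77.0 %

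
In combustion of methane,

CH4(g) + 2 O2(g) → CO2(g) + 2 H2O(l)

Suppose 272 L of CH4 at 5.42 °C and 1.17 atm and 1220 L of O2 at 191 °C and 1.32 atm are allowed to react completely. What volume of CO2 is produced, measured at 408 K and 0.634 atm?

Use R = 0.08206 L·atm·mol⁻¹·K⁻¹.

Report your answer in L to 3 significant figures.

735 L

n(CH4) = PV/RT = (1.17 × 272) / (0.08206 × 278.57) = 13.92 mol
n(O2) = PV/RT = (1.32 × 1220) / (0.08206 × 464.15) = 42.28 mol
For 13.92 mol CH4, stoichiometry requires (2/1) × 13.92 = 27.84 mol O2; 42.28 mol is available, so CH4 is limiting.
n(CO2) = (1/1) × 13.92 = 13.92 mol
V(CO2) = nRT/P = 13.92 × 0.08206 × 408 / 0.634 = 735.1 L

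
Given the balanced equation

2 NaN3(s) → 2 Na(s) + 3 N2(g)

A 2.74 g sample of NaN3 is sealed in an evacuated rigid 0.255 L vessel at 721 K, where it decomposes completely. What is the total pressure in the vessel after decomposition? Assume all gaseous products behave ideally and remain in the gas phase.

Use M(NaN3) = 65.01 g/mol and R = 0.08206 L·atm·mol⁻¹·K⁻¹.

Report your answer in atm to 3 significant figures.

n(NaN3) = 2.74 / 65.01 = 0.04215 mol
n(gas produced) = (3/2) × 0.04215 = 0.06323 mol
P = nRT/V = 0.06323 × 0.08206 × 721 / 0.255 = 14.67 atm

14.7 atm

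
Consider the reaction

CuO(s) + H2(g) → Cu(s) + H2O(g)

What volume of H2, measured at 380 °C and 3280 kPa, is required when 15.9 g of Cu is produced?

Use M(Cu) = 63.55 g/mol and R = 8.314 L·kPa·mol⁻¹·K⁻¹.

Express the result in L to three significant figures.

0.414 L

n(Cu) = 15.90 / 63.55 = 0.2502 mol
n(H2) = (1/1) × 0.2502 = 0.2502 mol
V = nRT/P = 0.2502 × 8.314 × 653.15 / 3280 = 0.4142 L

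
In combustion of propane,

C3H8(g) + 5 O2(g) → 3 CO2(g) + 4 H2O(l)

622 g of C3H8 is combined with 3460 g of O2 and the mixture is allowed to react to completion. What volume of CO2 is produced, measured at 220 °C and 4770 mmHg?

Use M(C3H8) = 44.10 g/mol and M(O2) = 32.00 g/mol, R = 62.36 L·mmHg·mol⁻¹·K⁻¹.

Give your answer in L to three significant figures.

n(C3H8) = 622 / 44.10 = 14.10 mol
n(O2) = 3460 / 32.00 = 108.1 mol
For 14.10 mol C3H8, stoichiometry requires (5/1) × 14.10 = 70.50 mol O2; 108.1 mol is available, so C3H8 is limiting.
n(CO2) = (3/1) × 14.10 = 42.30 mol
V(CO2) = nRT/P = 42.30 × 62.36 × 493.15 / 4770 = 272.7 L

273 L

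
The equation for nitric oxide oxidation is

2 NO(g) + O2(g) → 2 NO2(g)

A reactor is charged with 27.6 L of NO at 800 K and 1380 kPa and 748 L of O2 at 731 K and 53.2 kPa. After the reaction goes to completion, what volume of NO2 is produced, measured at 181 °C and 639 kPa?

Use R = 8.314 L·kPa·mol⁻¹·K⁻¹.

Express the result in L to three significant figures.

n(NO) = PV/RT = (1380 × 27.6) / (8.314 × 800) = 5.726 mol
n(O2) = PV/RT = (53.2 × 748) / (8.314 × 731) = 6.548 mol
For 5.726 mol NO, stoichiometry requires (1/2) × 5.726 = 2.863 mol O2; 6.548 mol is available, so NO is limiting.
n(NO2) = (2/2) × 5.726 = 5.726 mol
V(NO2) = nRT/P = 5.726 × 8.314 × 454.15 / 639 = 33.83 L

33.8 L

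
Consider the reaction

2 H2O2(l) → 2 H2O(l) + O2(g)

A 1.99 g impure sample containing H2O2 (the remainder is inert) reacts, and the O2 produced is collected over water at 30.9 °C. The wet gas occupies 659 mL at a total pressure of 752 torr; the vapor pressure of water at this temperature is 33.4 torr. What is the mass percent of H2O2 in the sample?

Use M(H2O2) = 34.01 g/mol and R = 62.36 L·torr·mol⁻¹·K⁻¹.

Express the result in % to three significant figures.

85.4 %

P(O2) = 752 − 33.4 = 718.6 torr
n(O2) = PV/RT = (718.6 × 0.6590) / (62.36 × 304.05) = 0.02498 mol
n(H2O2) = (2/1) × 0.02498 = 0.04996 mol
m(H2O2) = 0.04996 × 34.01 = 1.699 g
%H2O2 = 1.699 / 1.99 × 100 = 85.38%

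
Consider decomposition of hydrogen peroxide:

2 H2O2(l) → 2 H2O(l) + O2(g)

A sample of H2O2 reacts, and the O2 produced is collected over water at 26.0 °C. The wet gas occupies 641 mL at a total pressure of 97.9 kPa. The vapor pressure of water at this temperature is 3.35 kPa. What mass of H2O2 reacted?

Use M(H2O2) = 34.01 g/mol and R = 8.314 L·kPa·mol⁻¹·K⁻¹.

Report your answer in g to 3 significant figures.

1.66 g

P(O2) = 97.9 − 3.35 = 94.55 kPa
n(O2) = PV/RT = (94.55 × 0.6410) / (8.314 × 299.15) = 0.02437 mol
n(H2O2) = (2/1) × 0.02437 = 0.04874 mol
m(H2O2) = 0.04874 × 34.01 = 1.658 g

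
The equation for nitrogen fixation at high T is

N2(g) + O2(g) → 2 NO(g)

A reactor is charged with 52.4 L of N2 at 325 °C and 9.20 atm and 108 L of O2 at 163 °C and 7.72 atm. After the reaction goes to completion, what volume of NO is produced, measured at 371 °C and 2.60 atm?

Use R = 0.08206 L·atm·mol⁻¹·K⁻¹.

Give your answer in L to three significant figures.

n(N2) = PV/RT = (9.20 × 52.4) / (0.08206 × 598.15) = 9.821 mol
n(O2) = PV/RT = (7.72 × 108) / (0.08206 × 436.15) = 23.30 mol
For 9.821 mol N2, stoichiometry requires (1/1) × 9.821 = 9.821 mol O2; 23.30 mol is available, so N2 is limiting.
n(NO) = (2/1) × 9.821 = 19.64 mol
V(NO) = nRT/P = 19.64 × 0.08206 × 644.15 / 2.60 = 399.3 L

399 L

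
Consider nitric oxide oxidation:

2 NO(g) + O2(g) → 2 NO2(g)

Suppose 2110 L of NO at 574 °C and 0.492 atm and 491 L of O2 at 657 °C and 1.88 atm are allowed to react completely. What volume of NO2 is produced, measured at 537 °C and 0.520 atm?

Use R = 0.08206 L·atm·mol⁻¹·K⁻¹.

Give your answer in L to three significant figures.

n(NO) = PV/RT = (0.492 × 2110) / (0.08206 × 847.15) = 14.93 mol
n(O2) = PV/RT = (1.88 × 491) / (0.08206 × 930.15) = 12.09 mol
For 14.93 mol NO, stoichiometry requires (1/2) × 14.93 = 7.465 mol O2; 12.09 mol is available, so NO is limiting.
n(NO2) = (2/2) × 14.93 = 14.93 mol
V(NO2) = nRT/P = 14.93 × 0.08206 × 810.15 / 0.520 = 1909 L

1910 L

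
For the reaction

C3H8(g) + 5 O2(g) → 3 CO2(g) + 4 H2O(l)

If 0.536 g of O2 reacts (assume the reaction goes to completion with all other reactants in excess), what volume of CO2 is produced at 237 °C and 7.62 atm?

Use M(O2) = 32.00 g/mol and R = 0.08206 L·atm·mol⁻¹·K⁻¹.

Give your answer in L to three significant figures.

n(O2) = 0.5360 / 32.00 = 0.01675 mol
n(CO2) = (3/5) × 0.01675 = 0.01005 mol
V = nRT/P = 0.01005 × 0.08206 × 510.15 / 7.62 = 0.05521 L

0.0552 L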